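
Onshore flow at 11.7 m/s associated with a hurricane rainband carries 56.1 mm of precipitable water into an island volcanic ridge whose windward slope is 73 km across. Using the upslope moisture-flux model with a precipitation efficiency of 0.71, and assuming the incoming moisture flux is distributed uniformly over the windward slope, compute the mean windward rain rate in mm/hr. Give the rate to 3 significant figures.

R ≈ 23.0 mm/hr

Incoming column moisture flux per unit ridge length: F = V × PW = 11.7 × 56.1 = 656.37 mm·m/s.
Spread over the 73 km slope with efficiency ε = 0.71: R = ε·F/W = 0.71 × 656.37 / 73000 m = 6.384e-03 mm/s.
R = 6.384e-03 × 3600 = 23.0 mm/hr.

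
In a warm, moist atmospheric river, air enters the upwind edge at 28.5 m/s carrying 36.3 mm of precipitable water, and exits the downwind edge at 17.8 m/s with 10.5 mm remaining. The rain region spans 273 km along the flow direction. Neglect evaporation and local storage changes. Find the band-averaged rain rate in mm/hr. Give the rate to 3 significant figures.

R ≈ 11.2 mm/hr

Column moisture flux per unit crosswind length is F = V × PW.
Inflow: F_in = 28.5 × 36.3 = 1034.55 mm·m/s
Outflow: F_out = 17.8 × 10.5 = 186.9 mm·m/s
Steady-state rate R = (F_in − F_out)/L = (1034.55 − 186.9) / 273000 m = 3.105e-03 mm/s.
R = 3.105e-03 × 3600 = 11.2 mm/hr.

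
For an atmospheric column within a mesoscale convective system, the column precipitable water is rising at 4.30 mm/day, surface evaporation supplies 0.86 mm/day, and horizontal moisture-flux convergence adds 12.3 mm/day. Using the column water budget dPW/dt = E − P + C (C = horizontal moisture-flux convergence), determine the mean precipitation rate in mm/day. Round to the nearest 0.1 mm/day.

P ≈ 8.9 mm/day

dPW/dt = +4.30 mm/day.
P = E + C − dPW/dt = 0.86 + (12.3) − (+4.30) = 8.9 mm/day.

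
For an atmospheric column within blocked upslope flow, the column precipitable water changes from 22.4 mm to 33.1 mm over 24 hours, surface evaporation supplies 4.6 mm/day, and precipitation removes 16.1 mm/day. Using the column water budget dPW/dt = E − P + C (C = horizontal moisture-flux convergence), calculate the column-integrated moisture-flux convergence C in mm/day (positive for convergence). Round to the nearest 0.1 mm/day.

dPW/dt = (33.1 − 22.4) mm / (24/24 day) = +10.700 mm/day.
C = dPW/dt − E + P = (+10.700) − 4.6 + 16.1 = 22.2 mm/day.

C ≈ 22.2 mm/day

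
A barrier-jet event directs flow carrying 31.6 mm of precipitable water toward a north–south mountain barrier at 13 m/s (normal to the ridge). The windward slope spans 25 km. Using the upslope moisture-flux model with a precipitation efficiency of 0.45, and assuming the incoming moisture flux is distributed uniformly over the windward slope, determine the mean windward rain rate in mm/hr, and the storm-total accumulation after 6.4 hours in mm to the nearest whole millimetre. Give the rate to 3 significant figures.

Incoming column moisture flux per unit ridge length: F = V × PW = 13 × 31.6 = 410.8 mm·m/s.
Spread over the 25 km slope with efficiency ε = 0.45: R = ε·F/W = 0.45 × 410.8 / 25000 m = 7.394e-03 mm/s.
R = 7.394e-03 × 3600 = 26.6 mm/hr.
Over 6.4 h: total = 26.6 × 6.4 = 170.24 ≈ 170 mm.

R ≈ 26.6 mm/hr; total ≈ 170 mm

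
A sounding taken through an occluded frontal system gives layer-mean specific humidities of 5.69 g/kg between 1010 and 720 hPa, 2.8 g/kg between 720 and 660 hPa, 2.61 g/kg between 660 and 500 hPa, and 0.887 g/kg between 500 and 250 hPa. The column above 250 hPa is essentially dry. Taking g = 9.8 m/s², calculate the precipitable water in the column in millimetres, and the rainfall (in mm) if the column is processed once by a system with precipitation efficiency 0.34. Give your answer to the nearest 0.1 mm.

Precipitable water is the column-integrated vapour mass per unit area: PW = (1/g) Σ q̄ Δp, with q in kg/kg and Δp in Pa (1 kg/m² of water = 1 mm).
Layer 1010–720 hPa: Δp = 290 hPa = 29000 Pa, q̄ = 0.00569 kg/kg → 0.00569 × 29000 / 9.8 = 16.84 mm
Layer 720–660 hPa: Δp = 60 hPa = 6000 Pa, q̄ = 0.0028 kg/kg → 0.0028 × 6000 / 9.8 = 1.71 mm
Layer 660–500 hPa: Δp = 160 hPa = 16000 Pa, q̄ = 0.00261 kg/kg → 0.00261 × 16000 / 9.8 = 4.26 mm
Layer 500–250 hPa: Δp = 250 hPa = 25000 Pa, q̄ = 0.000887 kg/kg → 0.000887 × 25000 / 9.8 = 2.26 mm
PW = 16.84 + 1.71 + 4.26 + 2.26 = 25.07 ≈ 25.1 mm.
Rainfall = ε × PW = 0.34 × 25.1 = 8.5 mm.

PW ≈ 25.1 mm; rainfall ≈ 8.5 mm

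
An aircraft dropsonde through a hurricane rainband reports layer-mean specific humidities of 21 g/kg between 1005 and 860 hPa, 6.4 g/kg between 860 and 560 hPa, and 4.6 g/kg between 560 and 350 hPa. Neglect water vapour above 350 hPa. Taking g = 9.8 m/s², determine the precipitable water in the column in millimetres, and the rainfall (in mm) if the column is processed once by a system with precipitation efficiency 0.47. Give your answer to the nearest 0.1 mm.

PW ≈ 60.5 mm; rainfall ≈ 28.4 mm

Precipitable water is the column-integrated vapour mass per unit area: PW = (1/g) Σ q̄ Δp, with q in kg/kg and Δp in Pa (1 kg/m² of water = 1 mm).
Layer 1005–860 hPa: Δp = 145 hPa = 14500 Pa, q̄ = 0.021 kg/kg → 0.021 × 14500 / 9.8 = 31.07 mm
Layer 860–560 hPa: Δp = 300 hPa = 30000 Pa, q̄ = 0.0064 kg/kg → 0.0064 × 30000 / 9.8 = 19.59 mm
Layer 560–350 hPa: Δp = 210 hPa = 21000 Pa, q̄ = 0.0046 kg/kg → 0.0046 × 21000 / 9.8 = 9.86 mm
PW = 31.07 + 19.59 + 9.86 = 60.52 ≈ 60.5 mm.
Rainfall = ε × PW = 0.47 × 60.5 = 28.4 mm.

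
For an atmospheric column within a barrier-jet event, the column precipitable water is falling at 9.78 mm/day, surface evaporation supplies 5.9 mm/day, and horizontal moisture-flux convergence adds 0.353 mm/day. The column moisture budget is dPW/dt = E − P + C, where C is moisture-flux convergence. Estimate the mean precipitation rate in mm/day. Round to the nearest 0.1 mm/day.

P ≈ 16.0 mm/day

dPW/dt = -9.78 mm/day.
P = E + C − dPW/dt = 5.9 + (0.353) − (-9.78) = 16.0 mm/day.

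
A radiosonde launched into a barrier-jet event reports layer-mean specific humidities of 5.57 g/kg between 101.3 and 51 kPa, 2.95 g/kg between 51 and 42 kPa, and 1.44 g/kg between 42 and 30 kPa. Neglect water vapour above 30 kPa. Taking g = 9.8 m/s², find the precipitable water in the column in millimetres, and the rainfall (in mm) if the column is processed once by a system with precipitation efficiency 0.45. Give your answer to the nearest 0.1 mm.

PW ≈ 33.1 mm; rainfall ≈ 14.9 mm

Precipitable water is the column-integrated vapour mass per unit area: PW = (1/g) Σ q̄ Δp, with q in kg/kg and Δp in Pa (1 kg/m² of water = 1 mm).
Layer 101.3–51 kPa: Δp = 503 hPa = 50300 Pa, q̄ = 0.00557 kg/kg → 0.00557 × 50300 / 9.8 = 28.59 mm
Layer 51–42 kPa: Δp = 90 hPa = 9000 Pa, q̄ = 0.00295 kg/kg → 0.00295 × 9000 / 9.8 = 2.71 mm
Layer 42–30 kPa: Δp = 120 hPa = 12000 Pa, q̄ = 0.00144 kg/kg → 0.00144 × 12000 / 9.8 = 1.76 mm
PW = 28.59 + 2.71 + 1.76 = 33.06 ≈ 33.1 mm.
Rainfall = ε × PW = 0.45 × 33.1 = 14.9 mm.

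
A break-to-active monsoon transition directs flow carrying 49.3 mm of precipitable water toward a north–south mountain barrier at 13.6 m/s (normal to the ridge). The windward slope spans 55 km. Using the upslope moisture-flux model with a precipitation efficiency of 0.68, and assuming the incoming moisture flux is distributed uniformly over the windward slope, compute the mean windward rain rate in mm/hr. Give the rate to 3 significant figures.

R ≈ 29.8 mm/hr

Incoming column moisture flux per unit ridge length: F = V × PW = 13.6 × 49.3 = 670.48 mm·m/s.
Spread over the 55 km slope with efficiency ε = 0.68: R = ε·F/W = 0.68 × 670.48 / 55000 m = 8.290e-03 mm/s.
R = 8.290e-03 × 3600 = 29.8 mm/hr.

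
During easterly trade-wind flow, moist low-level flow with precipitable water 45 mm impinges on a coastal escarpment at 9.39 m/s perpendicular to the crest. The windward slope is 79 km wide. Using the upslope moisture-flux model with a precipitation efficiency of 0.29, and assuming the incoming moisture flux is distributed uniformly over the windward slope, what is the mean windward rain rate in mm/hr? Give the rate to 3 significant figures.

Incoming column moisture flux per unit ridge length: F = V × PW = 9.39 × 45 = 422.55 mm·m/s.
Spread over the 79 km slope with efficiency ε = 0.29: R = ε·F/W = 0.29 × 422.55 / 79000 m = 1.551e-03 mm/s.
R = 1.551e-03 × 3600 = 5.58 mm/hr.

R ≈ 5.58 mm/hr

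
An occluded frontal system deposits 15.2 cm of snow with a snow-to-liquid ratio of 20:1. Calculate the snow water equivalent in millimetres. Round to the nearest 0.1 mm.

SWE ≈ 7.6 mm

SWE = snow depth / ratio = 15.2 cm / 20 = 0.760 cm = 7.6 mm.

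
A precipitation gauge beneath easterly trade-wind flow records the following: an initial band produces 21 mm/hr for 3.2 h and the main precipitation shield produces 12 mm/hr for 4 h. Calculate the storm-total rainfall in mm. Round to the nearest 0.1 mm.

total ≈ 115.2 mm

Total = Σ Rᵢ Δtᵢ = 21 × 3.2 + 12 × 4
      = 67.2 + 48 = 115.2 mm.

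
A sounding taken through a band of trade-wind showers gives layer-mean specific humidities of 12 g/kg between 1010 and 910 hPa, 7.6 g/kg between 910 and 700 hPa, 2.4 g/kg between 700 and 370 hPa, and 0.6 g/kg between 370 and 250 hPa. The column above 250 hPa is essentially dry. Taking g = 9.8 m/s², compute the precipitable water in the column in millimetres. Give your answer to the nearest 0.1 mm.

PW ≈ 37.3 mm

Precipitable water is the column-integrated vapour mass per unit area: PW = (1/g) Σ q̄ Δp, with q in kg/kg and Δp in Pa (1 kg/m² of water = 1 mm).
Layer 1010–910 hPa: Δp = 100 hPa = 10000 Pa, q̄ = 0.012 kg/kg → 0.012 × 10000 / 9.8 = 12.24 mm
Layer 910–700 hPa: Δp = 210 hPa = 21000 Pa, q̄ = 0.0076 kg/kg → 0.0076 × 21000 / 9.8 = 16.29 mm
Layer 700–370 hPa: Δp = 330 hPa = 33000 Pa, q̄ = 0.0024 kg/kg → 0.0024 × 33000 / 9.8 = 8.08 mm
Layer 370–250 hPa: Δp = 120 hPa = 12000 Pa, q̄ = 0.0006 kg/kg → 0.0006 × 12000 / 9.8 = 0.73 mm
PW = 12.24 + 16.29 + 8.08 + 0.73 = 37.34 ≈ 37.3 mm.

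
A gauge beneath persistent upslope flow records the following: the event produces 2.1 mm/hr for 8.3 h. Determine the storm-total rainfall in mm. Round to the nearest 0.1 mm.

total ≈ 17.4 mm

Total = Σ Rᵢ Δtᵢ = 2.1 × 8.3
      = 17.43 = 17.4 mm.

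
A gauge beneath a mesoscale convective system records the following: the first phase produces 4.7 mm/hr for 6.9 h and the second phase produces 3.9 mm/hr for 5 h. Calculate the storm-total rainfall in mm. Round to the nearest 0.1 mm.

total ≈ 51.9 mm

Total = Σ Rᵢ Δtᵢ = 4.7 × 6.9 + 3.9 × 5
      = 32.43 + 19.5 = 51.9 mm.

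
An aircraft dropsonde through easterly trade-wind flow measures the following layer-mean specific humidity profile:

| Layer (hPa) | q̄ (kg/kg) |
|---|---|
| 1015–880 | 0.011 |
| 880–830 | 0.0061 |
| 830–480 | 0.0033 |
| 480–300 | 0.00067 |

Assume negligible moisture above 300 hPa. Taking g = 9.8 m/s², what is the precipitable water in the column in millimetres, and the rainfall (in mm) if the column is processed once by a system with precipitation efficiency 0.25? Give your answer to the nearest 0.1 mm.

Precipitable water is the column-integrated vapour mass per unit area: PW = (1/g) Σ q̄ Δp, with q in kg/kg and Δp in Pa (1 kg/m² of water = 1 mm).
Layer 1015–880 hPa: Δp = 135 hPa = 13500 Pa, q̄ = 0.011 kg/kg → 0.011 × 13500 / 9.8 = 15.15 mm
Layer 880–830 hPa: Δp = 50 hPa = 5000 Pa, q̄ = 0.0061 kg/kg → 0.0061 × 5000 / 9.8 = 3.11 mm
Layer 830–480 hPa: Δp = 350 hPa = 35000 Pa, q̄ = 0.0033 kg/kg → 0.0033 × 35000 / 9.8 = 11.79 mm
Layer 480–300 hPa: Δp = 180 hPa = 18000 Pa, q̄ = 0.00067 kg/kg → 0.00067 × 18000 / 9.8 = 1.23 mm
PW = 15.15 + 3.11 + 11.79 + 1.23 = 31.28 ≈ 31.3 mm.
Rainfall = ε × PW = 0.25 × 31.3 = 7.8 mm.

PW ≈ 31.3 mm; rainfall ≈ 7.8 mm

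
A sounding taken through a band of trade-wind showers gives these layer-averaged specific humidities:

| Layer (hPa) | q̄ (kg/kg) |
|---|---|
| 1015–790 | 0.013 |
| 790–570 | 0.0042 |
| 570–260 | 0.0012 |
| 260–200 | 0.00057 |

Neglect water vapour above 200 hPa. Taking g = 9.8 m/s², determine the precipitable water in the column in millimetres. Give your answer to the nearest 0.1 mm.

PW ≈ 43.4 mm

Precipitable water is the column-integrated vapour mass per unit area: PW = (1/g) Σ q̄ Δp, with q in kg/kg and Δp in Pa (1 kg/m² of water = 1 mm).
Layer 1015–790 hPa: Δp = 225 hPa = 22500 Pa, q̄ = 0.013 kg/kg → 0.013 × 22500 / 9.8 = 29.85 mm
Layer 790–570 hPa: Δp = 220 hPa = 22000 Pa, q̄ = 0.0042 kg/kg → 0.0042 × 22000 / 9.8 = 9.43 mm
Layer 570–260 hPa: Δp = 310 hPa = 31000 Pa, q̄ = 0.0012 kg/kg → 0.0012 × 31000 / 9.8 = 3.80 mm
Layer 260–200 hPa: Δp = 60 hPa = 6000 Pa, q̄ = 0.00057 kg/kg → 0.00057 × 6000 / 9.8 = 0.35 mm
PW = 29.85 + 9.43 + 3.80 + 0.35 = 43.43 ≈ 43.4 mm.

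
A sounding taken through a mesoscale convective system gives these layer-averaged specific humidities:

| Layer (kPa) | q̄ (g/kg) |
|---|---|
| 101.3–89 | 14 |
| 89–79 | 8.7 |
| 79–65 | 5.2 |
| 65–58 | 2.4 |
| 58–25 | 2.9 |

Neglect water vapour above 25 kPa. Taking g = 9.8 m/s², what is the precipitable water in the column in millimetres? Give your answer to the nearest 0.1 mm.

Precipitable water is the column-integrated vapour mass per unit area: PW = (1/g) Σ q̄ Δp, with q in kg/kg and Δp in Pa (1 kg/m² of water = 1 mm).
Layer 101.3–89 kPa: Δp = 123 hPa = 12300 Pa, q̄ = 0.014 kg/kg → 0.014 × 12300 / 9.8 = 17.57 mm
Layer 89–79 kPa: Δp = 100 hPa = 10000 Pa, q̄ = 0.0087 kg/kg → 0.0087 × 10000 / 9.8 = 8.88 mm
Layer 79–65 kPa: Δp = 140 hPa = 14000 Pa, q̄ = 0.0052 kg/kg → 0.0052 × 14000 / 9.8 = 7.43 mm
Layer 65–58 kPa: Δp = 70 hPa = 7000 Pa, q̄ = 0.0024 kg/kg → 0.0024 × 7000 / 9.8 = 1.71 mm
Layer 58–25 kPa: Δp = 330 hPa = 33000 Pa, q̄ = 0.0029 kg/kg → 0.0029 × 33000 / 9.8 = 9.77 mm
PW = 17.57 + 8.88 + 7.43 + 1.71 + 9.77 = 45.36 ≈ 45.4 mm.

PW ≈ 45.4 mm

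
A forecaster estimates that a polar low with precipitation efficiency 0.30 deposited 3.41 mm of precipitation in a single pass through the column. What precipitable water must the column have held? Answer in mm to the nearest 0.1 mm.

PW = precipitation / ε = 3.41 / 0.30 = 11.4 mm.

PW ≈ 11.4 mm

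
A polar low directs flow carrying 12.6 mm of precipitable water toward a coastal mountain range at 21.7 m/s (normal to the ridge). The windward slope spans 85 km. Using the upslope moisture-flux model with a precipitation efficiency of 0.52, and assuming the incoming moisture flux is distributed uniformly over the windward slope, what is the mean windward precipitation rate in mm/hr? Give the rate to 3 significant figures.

Incoming column moisture flux per unit ridge length: F = V × PW = 21.7 × 12.6 = 273.42 mm·m/s.
Spread over the 85 km slope with efficiency ε = 0.52: R = ε·F/W = 0.52 × 273.42 / 85000 m = 1.673e-03 mm/s.
R = 1.673e-03 × 3600 = 6.02 mm/hr.

R ≈ 6.02 mm/hr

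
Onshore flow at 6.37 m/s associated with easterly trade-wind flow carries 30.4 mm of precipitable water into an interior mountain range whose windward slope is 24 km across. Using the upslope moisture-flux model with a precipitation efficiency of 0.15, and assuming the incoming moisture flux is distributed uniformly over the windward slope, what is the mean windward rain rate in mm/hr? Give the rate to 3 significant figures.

R ≈ 4.36 mm/hr

Incoming column moisture flux per unit ridge length: F = V × PW = 6.37 × 30.4 = 193.648 mm·m/s.
Spread over the 24 km slope with efficiency ε = 0.15: R = ε·F/W = 0.15 × 193.648 / 24000 m = 1.210e-03 mm/s.
R = 1.210e-03 × 3600 = 4.36 mm/hr.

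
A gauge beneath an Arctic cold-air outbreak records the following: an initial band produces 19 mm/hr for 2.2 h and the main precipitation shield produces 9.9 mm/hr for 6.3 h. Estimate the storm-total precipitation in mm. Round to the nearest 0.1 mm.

total ≈ 104.2 mm

Total = Σ Rᵢ Δtᵢ = 19 × 2.2 + 9.9 × 6.3
      = 41.8 + 62.37 = 104.2 mm.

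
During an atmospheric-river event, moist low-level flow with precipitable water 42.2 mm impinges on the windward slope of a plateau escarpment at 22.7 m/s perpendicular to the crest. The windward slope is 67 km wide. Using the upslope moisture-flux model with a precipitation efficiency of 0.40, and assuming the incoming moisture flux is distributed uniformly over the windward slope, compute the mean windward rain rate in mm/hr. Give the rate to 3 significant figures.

Incoming column moisture flux per unit ridge length: F = V × PW = 22.7 × 42.2 = 957.94 mm·m/s.
Spread over the 67 km slope with efficiency ε = 0.40: R = ε·F/W = 0.40 × 957.94 / 67000 m = 5.719e-03 mm/s.
R = 5.719e-03 × 3600 = 20.6 mm/hr.

R ≈ 20.6 mm/hr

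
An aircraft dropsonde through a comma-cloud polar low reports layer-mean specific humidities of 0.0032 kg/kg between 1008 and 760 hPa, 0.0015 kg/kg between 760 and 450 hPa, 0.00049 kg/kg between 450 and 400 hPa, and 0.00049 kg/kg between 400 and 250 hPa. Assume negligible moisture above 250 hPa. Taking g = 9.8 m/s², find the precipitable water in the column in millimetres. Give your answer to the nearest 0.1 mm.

PW ≈ 13.8 mm

Precipitable water is the column-integrated vapour mass per unit area: PW = (1/g) Σ q̄ Δp, with q in kg/kg and Δp in Pa (1 kg/m² of water = 1 mm).
Layer 1008–760 hPa: Δp = 248 hPa = 24800 Pa, q̄ = 0.0032 kg/kg → 0.0032 × 24800 / 9.8 = 8.10 mm
Layer 760–450 hPa: Δp = 310 hPa = 31000 Pa, q̄ = 0.0015 kg/kg → 0.0015 × 31000 / 9.8 = 4.74 mm
Layer 450–400 hPa: Δp = 50 hPa = 5000 Pa, q̄ = 0.00049 kg/kg → 0.00049 × 5000 / 9.8 = 0.25 mm
Layer 400–250 hPa: Δp = 150 hPa = 15000 Pa, q̄ = 0.00049 kg/kg → 0.00049 × 15000 / 9.8 = 0.75 mm
PW = 8.10 + 4.74 + 0.25 + 0.75 = 13.84 ≈ 13.8 mm.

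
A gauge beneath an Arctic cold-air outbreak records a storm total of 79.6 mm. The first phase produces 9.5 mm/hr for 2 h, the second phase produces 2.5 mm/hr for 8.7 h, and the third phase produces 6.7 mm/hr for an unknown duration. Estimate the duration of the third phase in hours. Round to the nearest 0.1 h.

duration ≈ 5.8 h

Known phases: 9.5 × 2 + 2.5 × 8.7 = 19 + 21.75 = 40.75 mm.
Remaining depth = 79.6 − 40.75 = 38.85 mm.
Duration = 38.85 / 6.7 = 5.8 h.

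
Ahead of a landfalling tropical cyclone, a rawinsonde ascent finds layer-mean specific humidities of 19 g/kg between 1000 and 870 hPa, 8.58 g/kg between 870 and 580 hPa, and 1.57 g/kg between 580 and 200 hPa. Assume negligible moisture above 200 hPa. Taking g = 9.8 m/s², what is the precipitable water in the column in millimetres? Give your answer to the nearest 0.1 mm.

PW ≈ 56.7 mm

Precipitable water is the column-integrated vapour mass per unit area: PW = (1/g) Σ q̄ Δp, with q in kg/kg and Δp in Pa (1 kg/m² of water = 1 mm).
Layer 1000–870 hPa: Δp = 130 hPa = 13000 Pa, q̄ = 0.019 kg/kg → 0.019 × 13000 / 9.8 = 25.20 mm
Layer 870–580 hPa: Δp = 290 hPa = 29000 Pa, q̄ = 0.00858 kg/kg → 0.00858 × 29000 / 9.8 = 25.39 mm
Layer 580–200 hPa: Δp = 380 hPa = 38000 Pa, q̄ = 0.00157 kg/kg → 0.00157 × 38000 / 9.8 = 6.09 mm
PW = 25.20 + 25.39 + 6.09 = 56.68 ≈ 56.7 mm.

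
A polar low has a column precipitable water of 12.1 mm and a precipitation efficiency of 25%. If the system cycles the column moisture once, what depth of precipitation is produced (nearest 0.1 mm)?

precipitation ≈ 3.0 mm

Precipitation = ε × PW = 0.25 × 12.1 = 3.0 mm.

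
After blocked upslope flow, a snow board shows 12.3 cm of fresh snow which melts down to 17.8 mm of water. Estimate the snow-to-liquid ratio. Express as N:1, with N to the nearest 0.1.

Ratio = snow depth / SWE = 123 mm / 17.8 mm = 6.9, i.e. 6.9:1.

ratio ≈ 6.9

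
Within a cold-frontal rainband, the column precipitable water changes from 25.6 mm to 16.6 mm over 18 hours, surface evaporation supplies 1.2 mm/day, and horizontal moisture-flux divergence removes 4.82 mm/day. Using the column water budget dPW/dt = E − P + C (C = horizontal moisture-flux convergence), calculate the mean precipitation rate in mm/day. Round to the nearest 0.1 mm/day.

P ≈ 8.4 mm/day

dPW/dt = (16.6 − 25.6) mm / (18/24 day) = -12.000 mm/day.
P = E + C − dPW/dt = 1.2 + (-4.82) − (-12.000) = 8.4 mm/day.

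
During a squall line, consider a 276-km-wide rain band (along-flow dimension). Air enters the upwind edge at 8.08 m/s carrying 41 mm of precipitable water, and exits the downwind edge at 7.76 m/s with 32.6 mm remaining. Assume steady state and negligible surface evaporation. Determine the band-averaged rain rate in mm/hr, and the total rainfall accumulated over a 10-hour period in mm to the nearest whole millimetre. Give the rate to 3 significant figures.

Column moisture flux per unit crosswind length is F = V × PW.
Inflow: F_in = 8.08 × 41 = 331.28 mm·m/s
Outflow: F_out = 7.76 × 32.6 = 252.976 mm·m/s
Steady-state rate R = (F_in − F_out)/L = (331.28 − 252.976) / 276000 m = 2.837e-04 mm/s.
R = 2.837e-04 × 3600 = 1.02 mm/hr.
Over 10 h: total = 1.02 × 10 = 10.2 ≈ 10 mm.

R ≈ 1.02 mm/hr; total ≈ 10 mm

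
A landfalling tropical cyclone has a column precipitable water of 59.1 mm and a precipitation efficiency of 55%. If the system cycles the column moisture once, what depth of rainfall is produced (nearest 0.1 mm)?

rainfall ≈ 32.5 mm

Rainfall = ε × PW = 0.55 × 59.1 = 32.5 mm.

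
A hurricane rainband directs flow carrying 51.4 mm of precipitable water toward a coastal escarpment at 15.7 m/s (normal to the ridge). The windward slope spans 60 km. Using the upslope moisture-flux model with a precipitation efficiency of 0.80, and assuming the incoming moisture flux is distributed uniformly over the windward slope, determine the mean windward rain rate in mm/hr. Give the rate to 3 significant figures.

R ≈ 38.7 mm/hr

Incoming column moisture flux per unit ridge length: F = V × PW = 15.7 × 51.4 = 806.98 mm·m/s.
Spread over the 60 km slope with efficiency ε = 0.80: R = ε·F/W = 0.80 × 806.98 / 60000 m = 1.076e-02 mm/s.
R = 1.076e-02 × 3600 = 38.7 mm/hr.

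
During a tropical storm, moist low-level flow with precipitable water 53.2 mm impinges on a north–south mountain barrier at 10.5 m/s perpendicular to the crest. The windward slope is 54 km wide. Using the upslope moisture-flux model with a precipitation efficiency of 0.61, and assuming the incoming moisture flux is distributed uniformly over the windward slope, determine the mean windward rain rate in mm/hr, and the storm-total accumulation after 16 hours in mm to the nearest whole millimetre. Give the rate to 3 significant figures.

Incoming column moisture flux per unit ridge length: F = V × PW = 10.5 × 53.2 = 558.6 mm·m/s.
Spread over the 54 km slope with efficiency ε = 0.61: R = ε·F/W = 0.61 × 558.6 / 54000 m = 6.310e-03 mm/s.
R = 6.310e-03 × 3600 = 22.7 mm/hr.
Over 16 h: total = 22.7 × 16 = 363.2 ≈ 363 mm.

R ≈ 22.7 mm/hr; total ≈ 363 mm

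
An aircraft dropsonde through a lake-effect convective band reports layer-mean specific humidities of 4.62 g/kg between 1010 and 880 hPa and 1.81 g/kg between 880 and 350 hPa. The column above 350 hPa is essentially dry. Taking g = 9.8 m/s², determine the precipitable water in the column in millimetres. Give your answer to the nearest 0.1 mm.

Precipitable water is the column-integrated vapour mass per unit area: PW = (1/g) Σ q̄ Δp, with q in kg/kg and Δp in Pa (1 kg/m² of water = 1 mm).
Layer 1010–880 hPa: Δp = 130 hPa = 13000 Pa, q̄ = 0.00462 kg/kg → 0.00462 × 13000 / 9.8 = 6.13 mm
Layer 880–350 hPa: Δp = 530 hPa = 53000 Pa, q̄ = 0.00181 kg/kg → 0.00181 × 53000 / 9.8 = 9.79 mm
PW = 6.13 + 9.79 = 15.92 ≈ 15.9 mm.

PW ≈ 15.9 mm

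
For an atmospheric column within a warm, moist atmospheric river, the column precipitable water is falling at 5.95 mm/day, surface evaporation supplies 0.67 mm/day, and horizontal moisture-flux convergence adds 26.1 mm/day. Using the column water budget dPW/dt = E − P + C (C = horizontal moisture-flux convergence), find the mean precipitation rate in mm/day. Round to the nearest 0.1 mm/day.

dPW/dt = -5.95 mm/day.
P = E + C − dPW/dt = 0.67 + (26.1) − (-5.95) = 32.7 mm/day.

P ≈ 32.7 mm/day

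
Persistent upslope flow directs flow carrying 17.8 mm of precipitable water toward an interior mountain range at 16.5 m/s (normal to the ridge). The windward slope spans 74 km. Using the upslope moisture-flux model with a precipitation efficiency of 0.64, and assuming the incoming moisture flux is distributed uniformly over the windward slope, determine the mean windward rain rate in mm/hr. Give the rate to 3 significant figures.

R ≈ 9.14 mm/hr

Incoming column moisture flux per unit ridge length: F = V × PW = 16.5 × 17.8 = 293.7 mm·m/s.
Spread over the 74 km slope with efficiency ε = 0.64: R = ε·F/W = 0.64 × 293.7 / 74000 m = 2.540e-03 mm/s.
R = 2.540e-03 × 3600 = 9.14 mm/hr.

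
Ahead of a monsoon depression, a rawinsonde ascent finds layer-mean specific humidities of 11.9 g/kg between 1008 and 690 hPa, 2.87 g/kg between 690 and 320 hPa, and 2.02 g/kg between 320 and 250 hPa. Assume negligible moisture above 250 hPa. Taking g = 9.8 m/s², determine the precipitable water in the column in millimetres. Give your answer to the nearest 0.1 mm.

PW ≈ 50.9 mm

Precipitable water is the column-integrated vapour mass per unit area: PW = (1/g) Σ q̄ Δp, with q in kg/kg and Δp in Pa (1 kg/m² of water = 1 mm).
Layer 1008–690 hPa: Δp = 318 hPa = 31800 Pa, q̄ = 0.0119 kg/kg → 0.0119 × 31800 / 9.8 = 38.61 mm
Layer 690–320 hPa: Δp = 370 hPa = 37000 Pa, q̄ = 0.00287 kg/kg → 0.00287 × 37000 / 9.8 = 10.84 mm
Layer 320–250 hPa: Δp = 70 hPa = 7000 Pa, q̄ = 0.00202 kg/kg → 0.00202 × 7000 / 9.8 = 1.44 mm
PW = 38.61 + 10.84 + 1.44 = 50.89 ≈ 50.9 mm.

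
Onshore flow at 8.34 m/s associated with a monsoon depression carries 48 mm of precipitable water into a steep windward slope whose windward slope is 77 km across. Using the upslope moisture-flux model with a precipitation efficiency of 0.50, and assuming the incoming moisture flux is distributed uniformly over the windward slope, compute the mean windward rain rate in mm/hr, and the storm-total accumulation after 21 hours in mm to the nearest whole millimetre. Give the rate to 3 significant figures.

Incoming column moisture flux per unit ridge length: F = V × PW = 8.34 × 48 = 400.32 mm·m/s.
Spread over the 77 km slope with efficiency ε = 0.50: R = ε·F/W = 0.50 × 400.32 / 77000 m = 2.599e-03 mm/s.
R = 2.599e-03 × 3600 = 9.36 mm/hr.
Over 21 h: total = 9.36 × 21 = 196.56 ≈ 197 mm.

R ≈ 9.36 mm/hr; total ≈ 197 mm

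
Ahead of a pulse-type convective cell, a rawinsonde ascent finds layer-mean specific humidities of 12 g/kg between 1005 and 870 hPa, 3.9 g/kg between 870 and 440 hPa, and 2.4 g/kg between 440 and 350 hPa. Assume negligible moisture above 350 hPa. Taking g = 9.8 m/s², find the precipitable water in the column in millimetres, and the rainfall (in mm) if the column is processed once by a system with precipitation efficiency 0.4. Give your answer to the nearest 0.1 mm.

PW ≈ 35.8 mm; rainfall ≈ 14.3 mm

Precipitable water is the column-integrated vapour mass per unit area: PW = (1/g) Σ q̄ Δp, with q in kg/kg and Δp in Pa (1 kg/m² of water = 1 mm).
Layer 1005–870 hPa: Δp = 135 hPa = 13500 Pa, q̄ = 0.012 kg/kg → 0.012 × 13500 / 9.8 = 16.53 mm
Layer 870–440 hPa: Δp = 430 hPa = 43000 Pa, q̄ = 0.0039 kg/kg → 0.0039 × 43000 / 9.8 = 17.11 mm
Layer 440–350 hPa: Δp = 90 hPa = 9000 Pa, q̄ = 0.0024 kg/kg → 0.0024 × 9000 / 9.8 = 2.20 mm
PW = 16.53 + 17.11 + 2.20 = 35.84 ≈ 35.8 mm.
Rainfall = ε × PW = 0.4 × 35.8 = 14.3 mm.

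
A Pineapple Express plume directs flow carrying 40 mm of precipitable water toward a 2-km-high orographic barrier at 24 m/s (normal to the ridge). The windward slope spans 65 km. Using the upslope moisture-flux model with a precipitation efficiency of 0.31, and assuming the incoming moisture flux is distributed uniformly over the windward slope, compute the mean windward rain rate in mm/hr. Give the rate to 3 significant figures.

R ≈ 16.5 mm/hr

Incoming column moisture flux per unit ridge length: F = V × PW = 24 × 40 = 960 mm·m/s.
Spread over the 65 km slope with efficiency ε = 0.31: R = ε·F/W = 0.31 × 960 / 65000 m = 4.578e-03 mm/s.
R = 4.578e-03 × 3600 = 16.5 mm/hr.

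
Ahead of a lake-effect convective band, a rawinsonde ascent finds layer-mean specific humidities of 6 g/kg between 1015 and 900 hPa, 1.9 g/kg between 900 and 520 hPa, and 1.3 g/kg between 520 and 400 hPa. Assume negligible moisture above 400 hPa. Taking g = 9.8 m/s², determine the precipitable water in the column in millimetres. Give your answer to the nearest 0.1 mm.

PW ≈ 16.0 mm

Precipitable water is the column-integrated vapour mass per unit area: PW = (1/g) Σ q̄ Δp, with q in kg/kg and Δp in Pa (1 kg/m² of water = 1 mm).
Layer 1015–900 hPa: Δp = 115 hPa = 11500 Pa, q̄ = 0.006 kg/kg → 0.006 × 11500 / 9.8 = 7.04 mm
Layer 900–520 hPa: Δp = 380 hPa = 38000 Pa, q̄ = 0.0019 kg/kg → 0.0019 × 38000 / 9.8 = 7.37 mm
Layer 520–400 hPa: Δp = 120 hPa = 12000 Pa, q̄ = 0.0013 kg/kg → 0.0013 × 12000 / 9.8 = 1.59 mm
PW = 7.04 + 7.37 + 1.59 = 16.00 ≈ 16.0 mm.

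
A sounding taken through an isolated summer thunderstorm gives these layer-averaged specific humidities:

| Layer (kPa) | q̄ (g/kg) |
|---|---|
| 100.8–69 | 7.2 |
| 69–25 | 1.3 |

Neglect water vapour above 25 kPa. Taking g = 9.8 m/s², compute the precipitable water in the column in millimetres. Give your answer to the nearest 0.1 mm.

Precipitable water is the column-integrated vapour mass per unit area: PW = (1/g) Σ q̄ Δp, with q in kg/kg and Δp in Pa (1 kg/m² of water = 1 mm).
Layer 100.8–69 kPa: Δp = 318 hPa = 31800 Pa, q̄ = 0.0072 kg/kg → 0.0072 × 31800 / 9.8 = 23.36 mm
Layer 69–25 kPa: Δp = 440 hPa = 44000 Pa, q̄ = 0.0013 kg/kg → 0.0013 × 44000 / 9.8 = 5.84 mm
PW = 23.36 + 5.84 = 29.20 ≈ 29.2 mm.

PW ≈ 29.2 mm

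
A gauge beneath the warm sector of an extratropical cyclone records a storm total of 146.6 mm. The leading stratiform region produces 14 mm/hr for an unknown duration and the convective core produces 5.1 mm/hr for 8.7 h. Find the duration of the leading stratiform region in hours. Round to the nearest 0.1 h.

duration ≈ 7.3 h

Known phases: 5.1 × 8.7 = 44.37 mm.
Remaining depth = 146.6 − 44.37 = 102.23 mm.
Duration = 102.23 / 14 = 7.3 h.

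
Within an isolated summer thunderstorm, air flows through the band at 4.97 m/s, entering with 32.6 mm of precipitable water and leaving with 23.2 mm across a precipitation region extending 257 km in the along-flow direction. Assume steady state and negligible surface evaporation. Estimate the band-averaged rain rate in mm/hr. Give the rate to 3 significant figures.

R ≈ 0.654 mm/hr

Column moisture flux per unit crosswind length is F = V × PW.
Inflow: F_in = 4.97 × 32.6 = 162.022 mm·m/s
Outflow: F_out = 4.97 × 23.2 = 115.304 mm·m/s
Steady-state rate R = (F_in − F_out)/L = (162.022 − 115.304) / 257000 m = 1.818e-04 mm/s.
R = 1.818e-04 × 3600 = 0.654 mm/hr.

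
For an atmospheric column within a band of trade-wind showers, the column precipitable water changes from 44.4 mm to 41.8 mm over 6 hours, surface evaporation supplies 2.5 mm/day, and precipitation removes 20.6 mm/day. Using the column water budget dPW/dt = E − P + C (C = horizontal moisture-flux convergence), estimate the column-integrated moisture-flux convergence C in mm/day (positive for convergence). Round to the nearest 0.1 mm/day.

C ≈ 7.7 mm/day

dPW/dt = (41.8 − 44.4) mm / (6/24 day) = -10.400 mm/day.
C = dPW/dt − E + P = (-10.400) − 2.5 + 20.6 = 7.7 mm/day.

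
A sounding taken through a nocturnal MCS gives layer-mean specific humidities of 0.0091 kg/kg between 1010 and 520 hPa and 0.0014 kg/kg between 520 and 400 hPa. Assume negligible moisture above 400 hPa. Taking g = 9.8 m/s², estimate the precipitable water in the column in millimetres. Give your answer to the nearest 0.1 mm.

Precipitable water is the column-integrated vapour mass per unit area: PW = (1/g) Σ q̄ Δp, with q in kg/kg and Δp in Pa (1 kg/m² of water = 1 mm).
Layer 1010–520 hPa: Δp = 490 hPa = 49000 Pa, q̄ = 0.0091 kg/kg → 0.0091 × 49000 / 9.8 = 45.50 mm
Layer 520–400 hPa: Δp = 120 hPa = 12000 Pa, q̄ = 0.0014 kg/kg → 0.0014 × 12000 / 9.8 = 1.71 mm
PW = 45.50 + 1.71 = 47.21 ≈ 47.2 mm.

PW ≈ 47.2 mm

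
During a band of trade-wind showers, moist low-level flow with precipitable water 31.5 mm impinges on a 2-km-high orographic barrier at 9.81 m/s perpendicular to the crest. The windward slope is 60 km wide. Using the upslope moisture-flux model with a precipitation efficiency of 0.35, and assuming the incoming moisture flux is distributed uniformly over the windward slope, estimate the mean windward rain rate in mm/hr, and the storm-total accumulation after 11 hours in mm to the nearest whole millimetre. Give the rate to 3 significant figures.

Incoming column moisture flux per unit ridge length: F = V × PW = 9.81 × 31.5 = 309.015 mm·m/s.
Spread over the 60 km slope with efficiency ε = 0.35: R = ε·F/W = 0.35 × 309.015 / 60000 m = 1.803e-03 mm/s.
R = 1.803e-03 × 3600 = 6.49 mm/hr.
Over 11 h: total = 6.49 × 11 = 71.39 ≈ 71 mm.

R ≈ 6.49 mm/hr; total ≈ 71 mm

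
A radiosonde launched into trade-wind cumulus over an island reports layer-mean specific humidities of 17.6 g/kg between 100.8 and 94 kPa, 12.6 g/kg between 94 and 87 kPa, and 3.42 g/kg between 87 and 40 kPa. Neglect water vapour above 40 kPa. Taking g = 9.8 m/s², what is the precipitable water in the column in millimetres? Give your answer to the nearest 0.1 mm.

Precipitable water is the column-integrated vapour mass per unit area: PW = (1/g) Σ q̄ Δp, with q in kg/kg and Δp in Pa (1 kg/m² of water = 1 mm).
Layer 100.8–94 kPa: Δp = 68 hPa = 6800 Pa, q̄ = 0.0176 kg/kg → 0.0176 × 6800 / 9.8 = 12.21 mm
Layer 94–87 kPa: Δp = 70 hPa = 7000 Pa, q̄ = 0.0126 kg/kg → 0.0126 × 7000 / 9.8 = 9.00 mm
Layer 87–40 kPa: Δp = 470 hPa = 47000 Pa, q̄ = 0.00342 kg/kg → 0.00342 × 47000 / 9.8 = 16.40 mm
PW = 12.21 + 9.00 + 16.40 = 37.61 ≈ 37.6 mm.

PW ≈ 37.6 mm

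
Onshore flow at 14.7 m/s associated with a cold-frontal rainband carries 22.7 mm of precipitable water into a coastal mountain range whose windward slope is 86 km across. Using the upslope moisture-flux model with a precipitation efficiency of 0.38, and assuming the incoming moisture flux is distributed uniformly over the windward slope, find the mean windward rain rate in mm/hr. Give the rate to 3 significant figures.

Incoming column moisture flux per unit ridge length: F = V × PW = 14.7 × 22.7 = 333.69 mm·m/s.
Spread over the 86 km slope with efficiency ε = 0.38: R = ε·F/W = 0.38 × 333.69 / 86000 m = 1.474e-03 mm/s.
R = 1.474e-03 × 3600 = 5.31 mm/hr.

R ≈ 5.31 mm/hr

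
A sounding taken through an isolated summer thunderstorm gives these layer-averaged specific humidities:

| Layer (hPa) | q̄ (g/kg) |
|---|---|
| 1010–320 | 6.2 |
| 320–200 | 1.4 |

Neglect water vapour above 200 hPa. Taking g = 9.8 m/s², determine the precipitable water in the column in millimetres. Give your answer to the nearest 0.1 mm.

PW ≈ 45.4 mm

Precipitable water is the column-integrated vapour mass per unit area: PW = (1/g) Σ q̄ Δp, with q in kg/kg and Δp in Pa (1 kg/m² of water = 1 mm).
Layer 1010–320 hPa: Δp = 690 hPa = 69000 Pa, q̄ = 0.0062 kg/kg → 0.0062 × 69000 / 9.8 = 43.65 mm
Layer 320–200 hPa: Δp = 120 hPa = 12000 Pa, q̄ = 0.0014 kg/kg → 0.0014 × 12000 / 9.8 = 1.71 mm
PW = 43.65 + 1.71 = 45.36 ≈ 45.4 mm.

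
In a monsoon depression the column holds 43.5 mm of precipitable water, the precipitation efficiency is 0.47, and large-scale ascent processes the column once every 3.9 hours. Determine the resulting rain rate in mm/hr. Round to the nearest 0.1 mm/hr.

R ≈ 5.2 mm/hr

Each overturning extracts ε × PW = 0.47 × 43.5 = 20.445 mm.
Rate = ε·PW / τ = 20.445 / 3.9 h = 5.2 mm/hr.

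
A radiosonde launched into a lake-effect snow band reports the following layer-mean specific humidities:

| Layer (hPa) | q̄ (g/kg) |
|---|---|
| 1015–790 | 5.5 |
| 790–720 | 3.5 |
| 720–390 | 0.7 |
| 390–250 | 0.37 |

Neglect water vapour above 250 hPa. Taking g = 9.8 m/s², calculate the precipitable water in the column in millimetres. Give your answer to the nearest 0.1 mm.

PW ≈ 18.0 mm

Precipitable water is the column-integrated vapour mass per unit area: PW = (1/g) Σ q̄ Δp, with q in kg/kg and Δp in Pa (1 kg/m² of water = 1 mm).
Layer 1015–790 hPa: Δp = 225 hPa = 22500 Pa, q̄ = 0.0055 kg/kg → 0.0055 × 22500 / 9.8 = 12.63 mm
Layer 790–720 hPa: Δp = 70 hPa = 7000 Pa, q̄ = 0.0035 kg/kg → 0.0035 × 7000 / 9.8 = 2.50 mm
Layer 720–390 hPa: Δp = 330 hPa = 33000 Pa, q̄ = 0.0007 kg/kg → 0.0007 × 33000 / 9.8 = 2.36 mm
Layer 390–250 hPa: Δp = 140 hPa = 14000 Pa, q̄ = 0.00037 kg/kg → 0.00037 × 14000 / 9.8 = 0.53 mm
PW = 12.63 + 2.50 + 2.36 + 0.53 = 18.02 ≈ 18.0 mm.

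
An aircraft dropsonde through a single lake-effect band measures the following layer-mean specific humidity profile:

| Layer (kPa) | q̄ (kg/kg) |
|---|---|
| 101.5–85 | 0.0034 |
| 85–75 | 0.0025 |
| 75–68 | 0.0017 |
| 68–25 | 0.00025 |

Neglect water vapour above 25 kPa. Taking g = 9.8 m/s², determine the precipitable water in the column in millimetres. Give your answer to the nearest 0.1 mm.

PW ≈ 10.6 mm

Precipitable water is the column-integrated vapour mass per unit area: PW = (1/g) Σ q̄ Δp, with q in kg/kg and Δp in Pa (1 kg/m² of water = 1 mm).
Layer 101.5–85 kPa: Δp = 165 hPa = 16500 Pa, q̄ = 0.0034 kg/kg → 0.0034 × 16500 / 9.8 = 5.72 mm
Layer 85–75 kPa: Δp = 100 hPa = 10000 Pa, q̄ = 0.0025 kg/kg → 0.0025 × 10000 / 9.8 = 2.55 mm
Layer 75–68 kPa: Δp = 70 hPa = 7000 Pa, q̄ = 0.0017 kg/kg → 0.0017 × 7000 / 9.8 = 1.21 mm
Layer 68–25 kPa: Δp = 430 hPa = 43000 Pa, q̄ = 0.00025 kg/kg → 0.00025 × 43000 / 9.8 = 1.10 mm
PW = 5.72 + 2.55 + 1.21 + 1.10 = 10.58 ≈ 10.6 mm.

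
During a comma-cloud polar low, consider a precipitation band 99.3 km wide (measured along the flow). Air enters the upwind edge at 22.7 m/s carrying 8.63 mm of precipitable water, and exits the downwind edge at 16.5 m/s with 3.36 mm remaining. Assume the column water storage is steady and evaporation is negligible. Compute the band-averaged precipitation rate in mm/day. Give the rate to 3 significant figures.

Column moisture flux per unit crosswind length is F = V × PW.
Inflow: F_in = 22.7 × 8.63 = 195.901 mm·m/s
Outflow: F_out = 16.5 × 3.36 = 55.44 mm·m/s
Steady-state rate R = (F_in − F_out)/L = (195.901 − 55.44) / 99300 m = 1.415e-03 mm/s.
R = 1.415e-03 × 3600 × 24 = 122 mm/day.

R ≈ 122 mm/day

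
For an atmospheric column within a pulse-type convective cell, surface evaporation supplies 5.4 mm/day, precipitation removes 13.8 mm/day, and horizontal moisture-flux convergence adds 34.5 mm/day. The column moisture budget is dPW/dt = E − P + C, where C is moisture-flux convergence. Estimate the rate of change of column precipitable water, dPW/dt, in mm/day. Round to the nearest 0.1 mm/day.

dPW/dt = E − P + C = 5.4 − 13.8 + (34.5) = 26.1 mm/day.

dPW/dt ≈ 26.1 mm/day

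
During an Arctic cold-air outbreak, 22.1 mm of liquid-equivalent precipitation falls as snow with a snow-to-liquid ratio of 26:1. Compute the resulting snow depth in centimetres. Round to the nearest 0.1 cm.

Snow depth = liquid × ratio = 22.1 mm × 26 = 574.6 mm = 57.5 cm.

snow depth ≈ 57.5 cm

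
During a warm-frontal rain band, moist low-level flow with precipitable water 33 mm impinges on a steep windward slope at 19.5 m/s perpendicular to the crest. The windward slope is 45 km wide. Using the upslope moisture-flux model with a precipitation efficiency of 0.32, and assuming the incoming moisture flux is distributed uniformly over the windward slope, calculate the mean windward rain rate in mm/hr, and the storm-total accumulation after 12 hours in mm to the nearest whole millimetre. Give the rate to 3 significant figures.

Incoming column moisture flux per unit ridge length: F = V × PW = 19.5 × 33 = 643.5 mm·m/s.
Spread over the 45 km slope with efficiency ε = 0.32: R = ε·F/W = 0.32 × 643.5 / 45000 m = 4.576e-03 mm/s.
R = 4.576e-03 × 3600 = 16.5 mm/hr.
Over 12 h: total = 16.5 × 12 = 198 mm.

R ≈ 16.5 mm/hr; total ≈ 198 mm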